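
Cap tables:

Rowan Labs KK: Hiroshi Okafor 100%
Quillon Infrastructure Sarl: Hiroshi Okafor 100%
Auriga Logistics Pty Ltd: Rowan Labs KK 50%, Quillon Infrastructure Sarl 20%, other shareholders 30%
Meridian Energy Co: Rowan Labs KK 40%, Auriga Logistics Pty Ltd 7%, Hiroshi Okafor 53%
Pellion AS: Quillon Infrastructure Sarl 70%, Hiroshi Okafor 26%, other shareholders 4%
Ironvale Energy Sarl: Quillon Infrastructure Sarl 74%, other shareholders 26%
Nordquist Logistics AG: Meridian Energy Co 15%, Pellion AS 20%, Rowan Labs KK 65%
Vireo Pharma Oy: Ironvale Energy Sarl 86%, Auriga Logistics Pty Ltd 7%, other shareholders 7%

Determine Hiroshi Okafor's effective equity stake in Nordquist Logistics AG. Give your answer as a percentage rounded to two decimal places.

98.89%

Hiroshi reaches Nordquist along 7 paths.
Via Rowan → Meridian: 100% × 40% × 15% = 6%.
Via Rowan → Auriga → Meridian: 100% × 50% × 7% × 15% = 0.525%.
Via Quillon → Auriga → Meridian: 100% × 20% × 7% × 15% = 0.21%.
Via Meridian: 53% × 15% = 7.95%.
Via Quillon → Pellion: 100% × 70% × 20% = 14%.
Via Pellion: 26% × 20% = 5.2%.
Via Rowan: 100% × 65% = 65%.
Total: 6% + 0.525% + 0.21% + 7.95% + 14% + 5.2% + 65% = 98.885%.
Rounded: 98.89%.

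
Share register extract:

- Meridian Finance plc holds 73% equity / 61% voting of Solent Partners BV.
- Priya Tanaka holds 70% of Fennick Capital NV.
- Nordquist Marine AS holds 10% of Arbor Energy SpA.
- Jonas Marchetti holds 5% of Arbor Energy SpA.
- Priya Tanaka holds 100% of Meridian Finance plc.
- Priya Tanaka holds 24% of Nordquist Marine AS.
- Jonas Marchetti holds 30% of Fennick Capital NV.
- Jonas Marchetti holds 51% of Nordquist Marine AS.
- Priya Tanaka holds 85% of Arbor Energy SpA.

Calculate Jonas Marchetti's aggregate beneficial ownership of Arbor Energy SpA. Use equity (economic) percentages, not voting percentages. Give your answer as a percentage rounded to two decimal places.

10.10%

Jonas reaches Arbor along 2 paths.
Via Nordquist: 51% × 10% = 5.1%.
Direct stake: 5% = 5%.
Total: 5.1% + 5% = 10.1%.
Rounded: 10.10%.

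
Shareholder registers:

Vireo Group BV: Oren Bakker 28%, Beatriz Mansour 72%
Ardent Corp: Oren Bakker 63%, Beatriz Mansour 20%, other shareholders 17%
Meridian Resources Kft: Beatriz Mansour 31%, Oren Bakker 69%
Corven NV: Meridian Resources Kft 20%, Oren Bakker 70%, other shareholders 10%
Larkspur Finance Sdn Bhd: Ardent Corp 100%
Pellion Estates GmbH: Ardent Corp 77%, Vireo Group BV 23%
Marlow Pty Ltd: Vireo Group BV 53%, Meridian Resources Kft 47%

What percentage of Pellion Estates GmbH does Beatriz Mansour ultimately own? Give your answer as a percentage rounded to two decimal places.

Beatriz reaches Pellion along 2 paths.
Via Ardent: 20% × 77% = 15.4%.
Via Vireo: 72% × 23% = 16.56%.
Total: 15.4% + 16.56% = 31.96%.

31.96%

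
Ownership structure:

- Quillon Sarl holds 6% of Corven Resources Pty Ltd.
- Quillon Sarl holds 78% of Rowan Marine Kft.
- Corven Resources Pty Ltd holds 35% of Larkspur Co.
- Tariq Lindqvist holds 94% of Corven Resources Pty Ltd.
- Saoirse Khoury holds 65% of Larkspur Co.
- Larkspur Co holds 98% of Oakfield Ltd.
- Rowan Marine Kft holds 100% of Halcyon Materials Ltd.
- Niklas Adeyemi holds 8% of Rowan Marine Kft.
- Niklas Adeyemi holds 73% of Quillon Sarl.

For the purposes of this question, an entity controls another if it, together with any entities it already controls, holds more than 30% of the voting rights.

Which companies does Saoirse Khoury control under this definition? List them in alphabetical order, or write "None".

Larkspur Co, Oakfield Ltd

Saoirse holds 65% of Larkspur, so Saoirse controls Larkspur.
Larkspur holds 98% of Oakfield, so Saoirse controls Oakfield.
No other company's threshold is met.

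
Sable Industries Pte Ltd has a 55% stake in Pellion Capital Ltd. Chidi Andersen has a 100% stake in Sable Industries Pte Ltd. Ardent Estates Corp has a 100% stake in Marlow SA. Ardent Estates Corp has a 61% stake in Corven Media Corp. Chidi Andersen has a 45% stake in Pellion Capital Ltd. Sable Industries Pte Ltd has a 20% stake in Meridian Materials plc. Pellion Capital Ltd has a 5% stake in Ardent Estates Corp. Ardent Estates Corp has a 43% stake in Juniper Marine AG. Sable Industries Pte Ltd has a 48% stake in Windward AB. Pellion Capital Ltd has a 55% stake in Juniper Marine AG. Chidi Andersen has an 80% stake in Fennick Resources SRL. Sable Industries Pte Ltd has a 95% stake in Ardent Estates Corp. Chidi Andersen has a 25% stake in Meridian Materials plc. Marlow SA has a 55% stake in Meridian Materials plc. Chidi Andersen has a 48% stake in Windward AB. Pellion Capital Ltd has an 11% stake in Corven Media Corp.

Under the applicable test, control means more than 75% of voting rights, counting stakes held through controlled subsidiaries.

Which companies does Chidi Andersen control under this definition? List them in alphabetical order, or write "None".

Ardent Estates Corp, Fennick Resources SRL, Juniper Marine AG, Marlow SA, Meridian Materials plc, Pellion Capital Ltd, Sable Industries Pte Ltd, Windward AB

Chidi holds 100% of Sable, so Chidi controls Sable.
Chidi and Sable together hold 48% + 48% = 96% of Windward, so Chidi controls Windward.
Sable and Chidi together hold 55% + 45% = 100% of Pellion, so Chidi controls Pellion.
Chidi holds 80% of Fennick, so Chidi controls Fennick.
Pellion and Sable together hold 5% + 95% = 100% of Ardent, so Chidi controls Ardent.
Ardent holds 100% of Marlow, so Chidi controls Marlow.
Ardent and Pellion together hold 43% + 55% = 98% of Juniper, so Chidi controls Juniper.
Chidi and Sable and Marlow together hold 25% + 20% + 55% = 100% of Meridian, so Chidi controls Meridian.
No other company's threshold is met.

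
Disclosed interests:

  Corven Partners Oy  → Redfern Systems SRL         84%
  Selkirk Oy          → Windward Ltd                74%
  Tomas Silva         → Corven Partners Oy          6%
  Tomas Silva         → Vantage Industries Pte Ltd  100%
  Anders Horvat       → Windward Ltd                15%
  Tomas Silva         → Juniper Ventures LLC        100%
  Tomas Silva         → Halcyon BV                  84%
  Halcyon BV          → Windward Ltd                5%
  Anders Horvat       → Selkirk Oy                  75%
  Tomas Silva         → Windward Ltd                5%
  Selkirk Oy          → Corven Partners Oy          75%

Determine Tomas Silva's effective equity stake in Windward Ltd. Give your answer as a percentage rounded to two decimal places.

9.20%

Tomas reaches Windward along 2 paths.
Via Halcyon: 84% × 5% = 4.2%.
Direct stake: 5% = 5%.
Total: 4.2% + 5% = 9.2%.
Rounded: 9.20%.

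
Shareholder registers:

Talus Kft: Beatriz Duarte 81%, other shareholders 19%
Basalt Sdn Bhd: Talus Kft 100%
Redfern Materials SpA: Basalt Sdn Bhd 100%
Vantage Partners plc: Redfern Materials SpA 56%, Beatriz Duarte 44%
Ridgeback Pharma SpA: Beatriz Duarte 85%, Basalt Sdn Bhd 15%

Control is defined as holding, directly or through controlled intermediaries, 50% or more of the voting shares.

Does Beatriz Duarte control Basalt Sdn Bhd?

Beatriz holds 81% of Talus, so Beatriz controls Talus.
Talus holds 100% of Basalt, so Beatriz controls Basalt.

Yes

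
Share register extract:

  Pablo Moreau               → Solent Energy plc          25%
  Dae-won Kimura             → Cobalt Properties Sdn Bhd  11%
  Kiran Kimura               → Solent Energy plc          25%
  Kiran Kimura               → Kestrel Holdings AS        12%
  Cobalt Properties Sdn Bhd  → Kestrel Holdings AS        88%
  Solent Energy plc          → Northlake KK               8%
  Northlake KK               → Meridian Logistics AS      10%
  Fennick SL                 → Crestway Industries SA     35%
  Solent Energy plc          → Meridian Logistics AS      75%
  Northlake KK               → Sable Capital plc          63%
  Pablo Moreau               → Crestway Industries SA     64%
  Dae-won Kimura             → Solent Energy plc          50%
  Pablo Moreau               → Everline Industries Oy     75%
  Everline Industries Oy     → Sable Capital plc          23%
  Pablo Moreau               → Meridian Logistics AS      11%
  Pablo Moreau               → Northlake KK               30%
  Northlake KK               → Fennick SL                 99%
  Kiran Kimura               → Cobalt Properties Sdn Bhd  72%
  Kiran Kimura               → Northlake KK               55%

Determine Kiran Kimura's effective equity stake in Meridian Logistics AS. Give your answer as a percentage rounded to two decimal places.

Kiran reaches Meridian along 3 paths.
Via Solent: 25% × 75% = 18.75%.
Via Solent → Northlake: 25% × 8% × 10% = 0.2%.
Via Northlake: 55% × 10% = 5.5%.
Total: 18.75% + 0.2% + 5.5% = 24.45%.

24.45%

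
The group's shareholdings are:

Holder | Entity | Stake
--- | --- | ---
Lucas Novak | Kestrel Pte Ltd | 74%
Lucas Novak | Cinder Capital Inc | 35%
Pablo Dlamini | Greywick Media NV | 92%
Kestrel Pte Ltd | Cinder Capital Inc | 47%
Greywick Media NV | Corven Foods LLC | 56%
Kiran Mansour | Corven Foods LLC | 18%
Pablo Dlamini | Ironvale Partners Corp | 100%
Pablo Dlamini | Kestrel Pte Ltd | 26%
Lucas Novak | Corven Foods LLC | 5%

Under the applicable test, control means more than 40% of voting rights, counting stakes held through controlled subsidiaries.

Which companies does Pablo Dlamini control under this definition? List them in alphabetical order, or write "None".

Pablo holds 92% of Greywick, so Pablo controls Greywick.
Greywick holds 56% of Corven, so Pablo controls Corven.
Pablo holds 100% of Ironvale, so Pablo controls Ironvale.
No other company's threshold is met.

Corven Foods LLC, Greywick Media NV, Ironvale Partners Corp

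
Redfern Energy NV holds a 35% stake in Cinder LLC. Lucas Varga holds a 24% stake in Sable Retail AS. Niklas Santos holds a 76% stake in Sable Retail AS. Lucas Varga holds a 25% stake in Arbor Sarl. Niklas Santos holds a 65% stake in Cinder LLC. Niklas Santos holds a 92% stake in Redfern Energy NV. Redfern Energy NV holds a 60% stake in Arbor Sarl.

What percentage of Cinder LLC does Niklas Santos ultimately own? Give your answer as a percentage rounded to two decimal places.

Niklas reaches Cinder along 2 paths.
Direct stake: 65% = 65%.
Via Redfern: 92% × 35% = 32.2%.
Total: 65% + 32.2% = 97.2%.
Rounded: 97.20%.

97.20%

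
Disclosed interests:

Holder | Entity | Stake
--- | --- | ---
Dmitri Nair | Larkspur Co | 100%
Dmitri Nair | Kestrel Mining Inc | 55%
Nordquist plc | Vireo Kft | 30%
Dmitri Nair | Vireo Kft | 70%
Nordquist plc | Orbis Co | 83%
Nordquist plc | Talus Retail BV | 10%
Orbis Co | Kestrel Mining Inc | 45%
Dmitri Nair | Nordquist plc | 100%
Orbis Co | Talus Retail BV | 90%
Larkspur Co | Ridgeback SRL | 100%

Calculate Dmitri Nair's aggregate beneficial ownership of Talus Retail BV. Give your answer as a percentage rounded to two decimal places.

Dmitri reaches Talus along 2 paths.
Via Nordquist → Orbis: 100% × 83% × 90% = 74.7%.
Via Nordquist: 100% × 10% = 10%.
Total: 74.7% + 10% = 84.7%.
Rounded: 84.70%.

84.70%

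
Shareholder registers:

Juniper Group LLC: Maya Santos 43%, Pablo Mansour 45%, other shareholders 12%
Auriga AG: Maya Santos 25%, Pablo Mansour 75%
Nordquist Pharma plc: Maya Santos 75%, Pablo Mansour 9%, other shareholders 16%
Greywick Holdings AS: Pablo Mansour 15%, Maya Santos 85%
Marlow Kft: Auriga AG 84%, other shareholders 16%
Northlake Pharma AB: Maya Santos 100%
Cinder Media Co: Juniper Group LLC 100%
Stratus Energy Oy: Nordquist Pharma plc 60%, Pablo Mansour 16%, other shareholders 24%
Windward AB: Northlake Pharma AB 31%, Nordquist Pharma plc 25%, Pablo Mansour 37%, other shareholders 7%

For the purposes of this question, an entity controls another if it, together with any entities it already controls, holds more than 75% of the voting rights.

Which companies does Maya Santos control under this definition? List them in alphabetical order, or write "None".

Greywick Holdings AS, Northlake Pharma AB

Maya holds 85% of Greywick, so Maya controls Greywick.
Maya holds 100% of Northlake, so Maya controls Northlake.
No other company's threshold is met.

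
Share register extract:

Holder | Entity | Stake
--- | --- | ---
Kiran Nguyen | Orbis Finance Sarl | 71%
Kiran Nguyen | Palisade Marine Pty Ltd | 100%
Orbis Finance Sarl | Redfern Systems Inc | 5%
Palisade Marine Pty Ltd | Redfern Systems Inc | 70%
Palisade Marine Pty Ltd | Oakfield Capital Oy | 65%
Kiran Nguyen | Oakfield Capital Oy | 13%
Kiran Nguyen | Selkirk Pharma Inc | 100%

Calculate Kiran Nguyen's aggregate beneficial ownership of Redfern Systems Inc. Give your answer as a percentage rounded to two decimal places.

Kiran reaches Redfern along 2 paths.
Via Orbis: 71% × 5% = 3.55%.
Via Palisade: 100% × 70% = 70%.
Total: 3.55% + 70% = 73.55%.

73.55%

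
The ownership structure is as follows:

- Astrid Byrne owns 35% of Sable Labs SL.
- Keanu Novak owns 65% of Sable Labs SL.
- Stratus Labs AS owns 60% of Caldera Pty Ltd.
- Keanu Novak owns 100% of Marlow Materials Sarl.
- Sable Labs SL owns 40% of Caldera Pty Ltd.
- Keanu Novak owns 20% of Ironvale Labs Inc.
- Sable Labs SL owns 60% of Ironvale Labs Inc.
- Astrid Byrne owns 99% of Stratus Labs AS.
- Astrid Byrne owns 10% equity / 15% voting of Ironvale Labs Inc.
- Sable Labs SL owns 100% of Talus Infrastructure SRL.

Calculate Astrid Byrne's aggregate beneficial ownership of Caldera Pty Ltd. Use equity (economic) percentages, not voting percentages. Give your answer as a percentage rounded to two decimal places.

Astrid reaches Caldera along 2 paths.
Via Stratus: 99% × 60% = 59.4%.
Via Sable: 35% × 40% = 14%.
Total: 59.4% + 14% = 73.4%.
Rounded: 73.40%.

73.40%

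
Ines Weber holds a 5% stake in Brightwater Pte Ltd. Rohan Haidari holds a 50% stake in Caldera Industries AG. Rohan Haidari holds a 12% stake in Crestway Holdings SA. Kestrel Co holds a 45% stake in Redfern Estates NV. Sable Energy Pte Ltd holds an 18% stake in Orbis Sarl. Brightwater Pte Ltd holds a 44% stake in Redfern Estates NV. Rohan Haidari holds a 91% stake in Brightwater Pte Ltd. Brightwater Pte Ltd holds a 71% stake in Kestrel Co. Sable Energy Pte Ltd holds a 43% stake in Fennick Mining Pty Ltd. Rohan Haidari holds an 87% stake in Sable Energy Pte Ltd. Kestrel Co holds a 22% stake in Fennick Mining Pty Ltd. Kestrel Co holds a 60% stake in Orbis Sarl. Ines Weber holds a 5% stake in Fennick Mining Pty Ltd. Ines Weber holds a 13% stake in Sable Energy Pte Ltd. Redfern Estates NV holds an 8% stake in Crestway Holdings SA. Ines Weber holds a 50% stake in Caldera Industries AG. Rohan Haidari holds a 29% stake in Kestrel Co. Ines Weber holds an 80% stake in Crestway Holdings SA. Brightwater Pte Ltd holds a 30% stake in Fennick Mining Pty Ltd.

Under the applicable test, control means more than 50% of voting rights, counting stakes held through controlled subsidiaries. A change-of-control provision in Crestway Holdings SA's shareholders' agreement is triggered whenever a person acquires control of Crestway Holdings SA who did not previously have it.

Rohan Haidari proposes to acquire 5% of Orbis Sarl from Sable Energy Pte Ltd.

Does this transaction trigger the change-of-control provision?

No

The purchase adds only to Rohan's holdings (Sable's stake shrinks), so Rohan is the only person who could newly come to control Crestway.
Rohan holds 91% of Brightwater, so Rohan controls Brightwater.
Brightwater and Rohan together hold 71% + 29% = 100% of Kestrel, so Rohan controls Kestrel.
Rohan holds 87% of Sable, so Rohan controls Sable.
Brightwater and Sable and Kestrel together hold 30% + 43% + 22% = 95% of Fennick, so Rohan controls Fennick.
Kestrel and Sable together hold 60% + 18% = 78% of Orbis, so Rohan controls Orbis.
Brightwater and Kestrel together hold 44% + 45% = 89% of Redfern, so Rohan controls Redfern.
In Crestway, Rohan's side holds only 8% + 12% = 20%, not > 50%.
So before the transaction, Rohan does not control Crestway.
After the purchase, Rohan holds 5% of Orbis directly, and Sable's stake falls to 13%.
Kestrel and Sable and Rohan together hold 60% + 13% + 5% = 78% of Orbis, so Rohan controls Orbis.
After the transaction, Rohan's side holds 8% + 12% = 20% of Crestway, not > 50%, so Rohan still does not control Crestway.
No new person acquires control, so the clause is not triggered.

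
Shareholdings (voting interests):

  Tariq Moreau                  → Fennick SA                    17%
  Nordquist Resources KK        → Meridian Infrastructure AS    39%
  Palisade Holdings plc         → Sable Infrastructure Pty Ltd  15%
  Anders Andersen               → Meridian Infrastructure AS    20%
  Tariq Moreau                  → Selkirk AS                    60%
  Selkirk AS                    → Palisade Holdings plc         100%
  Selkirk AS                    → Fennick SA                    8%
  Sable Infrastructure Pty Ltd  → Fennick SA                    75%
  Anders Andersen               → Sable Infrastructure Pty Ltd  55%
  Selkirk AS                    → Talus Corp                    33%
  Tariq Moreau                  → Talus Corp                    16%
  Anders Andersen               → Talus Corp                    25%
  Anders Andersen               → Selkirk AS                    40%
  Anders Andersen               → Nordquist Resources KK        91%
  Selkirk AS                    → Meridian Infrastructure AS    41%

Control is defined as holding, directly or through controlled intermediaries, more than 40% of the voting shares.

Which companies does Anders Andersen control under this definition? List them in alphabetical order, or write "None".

Anders holds 91% of Nordquist, so Anders controls Nordquist.
Nordquist and Anders together hold 39% + 20% = 59% of Meridian, so Anders controls Meridian.
Anders holds 55% of Sable, so Anders controls Sable.
Sable holds 75% of Fennick, so Anders controls Fennick.
No other company's threshold is met.

Fennick SA, Meridian Infrastructure AS, Nordquist Resources KK, Sable Infrastructure Pty Ltd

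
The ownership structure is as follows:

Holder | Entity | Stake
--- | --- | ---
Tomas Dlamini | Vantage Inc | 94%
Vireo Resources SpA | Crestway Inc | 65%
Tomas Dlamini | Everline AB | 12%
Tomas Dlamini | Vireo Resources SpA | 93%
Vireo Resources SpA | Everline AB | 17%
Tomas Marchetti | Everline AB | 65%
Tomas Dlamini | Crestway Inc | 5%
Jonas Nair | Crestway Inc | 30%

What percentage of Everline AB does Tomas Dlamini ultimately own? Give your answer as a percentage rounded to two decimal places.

Tomas Dlamini reaches Everline along 2 paths.
Via Vireo: 93% × 17% = 15.81%.
Direct stake: 12% = 12%.
Total: 15.81% + 12% = 27.81%.

27.81%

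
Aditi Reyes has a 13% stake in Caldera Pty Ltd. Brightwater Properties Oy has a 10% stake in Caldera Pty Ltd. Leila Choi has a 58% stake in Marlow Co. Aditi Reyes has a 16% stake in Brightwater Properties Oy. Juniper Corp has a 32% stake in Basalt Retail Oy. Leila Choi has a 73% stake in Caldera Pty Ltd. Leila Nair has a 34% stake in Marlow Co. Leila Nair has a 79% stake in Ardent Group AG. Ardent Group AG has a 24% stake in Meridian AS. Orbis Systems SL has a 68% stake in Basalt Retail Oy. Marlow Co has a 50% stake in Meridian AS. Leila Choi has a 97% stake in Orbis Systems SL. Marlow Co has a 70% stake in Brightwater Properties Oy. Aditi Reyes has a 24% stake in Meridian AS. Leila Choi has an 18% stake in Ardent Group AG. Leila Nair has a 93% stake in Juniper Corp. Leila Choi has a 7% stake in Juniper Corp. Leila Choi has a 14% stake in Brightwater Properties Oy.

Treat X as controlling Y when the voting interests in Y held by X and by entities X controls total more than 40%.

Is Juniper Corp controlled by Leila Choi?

No

Leila Choi holds 58% of Marlow, so Leila Choi controls Marlow.
Leila Choi and Marlow together hold 14% + 70% = 84% of Brightwater, so Leila Choi controls Brightwater.
Marlow holds 50% of Meridian, so Leila Choi controls Meridian.
Leila Choi holds 97% of Orbis, so Leila Choi controls Orbis.
Brightwater and Leila Choi together hold 10% + 73% = 83% of Caldera, so Leila Choi controls Caldera.
Orbis holds 68% of Basalt, so Leila Choi controls Basalt.
In Juniper, Leila Choi's side holds only 7%, not > 40%.
So Leila Choi does not control Juniper.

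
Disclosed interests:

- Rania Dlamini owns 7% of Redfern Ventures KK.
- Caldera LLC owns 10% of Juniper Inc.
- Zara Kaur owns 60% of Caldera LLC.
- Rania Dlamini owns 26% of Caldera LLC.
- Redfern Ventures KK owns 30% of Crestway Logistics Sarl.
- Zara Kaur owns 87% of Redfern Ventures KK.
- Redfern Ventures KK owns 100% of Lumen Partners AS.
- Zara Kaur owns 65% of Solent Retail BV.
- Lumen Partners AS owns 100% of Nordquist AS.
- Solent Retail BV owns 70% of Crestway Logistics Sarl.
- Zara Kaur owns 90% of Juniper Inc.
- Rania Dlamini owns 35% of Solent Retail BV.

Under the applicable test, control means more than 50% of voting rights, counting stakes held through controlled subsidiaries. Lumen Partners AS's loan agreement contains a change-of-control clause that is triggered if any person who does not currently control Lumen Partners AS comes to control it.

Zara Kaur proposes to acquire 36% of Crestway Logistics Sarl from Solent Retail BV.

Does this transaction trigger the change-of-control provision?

No

The purchase adds only to Zara's holdings (Solent's stake shrinks), so Zara is the only person who could newly come to control Lumen.
Zara holds 87% of Redfern, so Zara controls Redfern.
Redfern holds 100% of Lumen, so Zara controls Lumen.
So Zara already controls Lumen before the transaction.
After the purchase, Zara holds 36% of Crestway directly, and Solent's stake falls to 34%.
Zara controlled Lumen already, so this is not a new person acquiring control; every other person's position is unchanged or reduced.
No new person acquires control, so the clause is not triggered.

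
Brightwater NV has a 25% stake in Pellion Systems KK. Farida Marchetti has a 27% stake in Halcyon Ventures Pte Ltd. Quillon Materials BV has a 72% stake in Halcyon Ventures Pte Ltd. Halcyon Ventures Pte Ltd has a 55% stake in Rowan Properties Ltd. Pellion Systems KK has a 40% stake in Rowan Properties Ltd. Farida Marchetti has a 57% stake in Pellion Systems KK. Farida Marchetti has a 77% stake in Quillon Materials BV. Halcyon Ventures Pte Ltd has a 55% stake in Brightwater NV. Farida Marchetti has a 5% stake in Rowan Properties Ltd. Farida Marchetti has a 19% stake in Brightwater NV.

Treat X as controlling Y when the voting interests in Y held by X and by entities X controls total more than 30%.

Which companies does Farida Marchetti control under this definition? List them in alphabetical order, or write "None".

Farida holds 77% of Quillon, so Farida controls Quillon.
Quillon and Farida together hold 72% + 27% = 99% of Halcyon, so Farida controls Halcyon.
Halcyon and Farida together hold 55% + 19% = 74% of Brightwater, so Farida controls Brightwater.
Farida and Brightwater together hold 57% + 25% = 82% of Pellion, so Farida controls Pellion.
Farida and Pellion and Halcyon together hold 5% + 40% + 55% = 100% of Rowan, so Farida controls Rowan.

Brightwater NV, Halcyon Ventures Pte Ltd, Pellion Systems KK, Quillon Materials BV, Rowan Properties Ltd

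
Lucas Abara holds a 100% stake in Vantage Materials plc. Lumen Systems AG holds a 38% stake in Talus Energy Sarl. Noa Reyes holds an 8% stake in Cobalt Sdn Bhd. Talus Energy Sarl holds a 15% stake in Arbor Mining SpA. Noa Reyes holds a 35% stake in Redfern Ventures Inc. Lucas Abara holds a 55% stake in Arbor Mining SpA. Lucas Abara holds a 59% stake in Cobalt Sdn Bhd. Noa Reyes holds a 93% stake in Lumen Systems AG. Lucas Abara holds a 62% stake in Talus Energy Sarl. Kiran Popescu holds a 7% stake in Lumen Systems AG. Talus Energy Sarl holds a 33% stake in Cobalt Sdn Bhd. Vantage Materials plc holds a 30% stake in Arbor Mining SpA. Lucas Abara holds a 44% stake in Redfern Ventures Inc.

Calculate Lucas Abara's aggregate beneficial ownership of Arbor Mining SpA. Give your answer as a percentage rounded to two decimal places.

Lucas reaches Arbor along 3 paths.
Direct stake: 55% = 55%.
Via Talus: 62% × 15% = 9.3%.
Via Vantage: 100% × 30% = 30%.
Total: 55% + 9.3% + 30% = 94.3%.
Rounded: 94.30%.

94.30%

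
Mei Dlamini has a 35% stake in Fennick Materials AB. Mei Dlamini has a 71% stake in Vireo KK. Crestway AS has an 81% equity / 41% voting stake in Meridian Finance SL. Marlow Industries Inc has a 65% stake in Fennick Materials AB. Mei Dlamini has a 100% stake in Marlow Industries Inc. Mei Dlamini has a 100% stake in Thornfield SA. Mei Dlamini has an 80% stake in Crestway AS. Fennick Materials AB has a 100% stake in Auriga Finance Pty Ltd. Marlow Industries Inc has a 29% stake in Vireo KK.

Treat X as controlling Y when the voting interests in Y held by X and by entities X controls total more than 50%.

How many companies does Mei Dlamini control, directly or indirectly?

6

Mei holds 100% of Marlow, so Mei controls Marlow.
Mei and Marlow together hold 35% + 65% = 100% of Fennick, so Mei controls Fennick.
Mei and Marlow together hold 71% + 29% = 100% of Vireo, so Mei controls Vireo.
Mei holds 80% of Crestway, so Mei controls Crestway.
Fennick holds 100% of Auriga, so Mei controls Auriga.
Mei holds 100% of Thornfield, so Mei controls Thornfield.
No other company's threshold is met.
Mei controls 6 companies.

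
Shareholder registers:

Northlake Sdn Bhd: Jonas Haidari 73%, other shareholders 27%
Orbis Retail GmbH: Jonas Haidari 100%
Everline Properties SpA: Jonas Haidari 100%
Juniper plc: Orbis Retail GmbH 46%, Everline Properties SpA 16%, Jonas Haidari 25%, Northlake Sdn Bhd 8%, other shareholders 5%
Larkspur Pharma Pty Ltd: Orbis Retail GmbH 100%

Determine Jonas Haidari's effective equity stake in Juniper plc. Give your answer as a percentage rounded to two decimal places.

92.84%

Jonas reaches Juniper along 4 paths.
Via Orbis: 100% × 46% = 46%.
Via Everline: 100% × 16% = 16%.
Direct stake: 25% = 25%.
Via Northlake: 73% × 8% = 5.84%.
Total: 46% + 16% + 25% + 5.84% = 92.84%.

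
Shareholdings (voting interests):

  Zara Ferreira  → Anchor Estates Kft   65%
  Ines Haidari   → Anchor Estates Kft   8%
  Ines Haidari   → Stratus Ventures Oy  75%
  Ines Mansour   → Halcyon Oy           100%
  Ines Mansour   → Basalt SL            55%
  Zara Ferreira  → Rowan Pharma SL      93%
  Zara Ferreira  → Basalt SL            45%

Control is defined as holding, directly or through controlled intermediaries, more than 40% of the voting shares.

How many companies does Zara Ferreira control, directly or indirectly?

3

Zara holds 65% of Anchor, so Zara controls Anchor.
Zara holds 45% of Basalt, so Zara controls Basalt.
Zara holds 93% of Rowan, so Zara controls Rowan.
No other company's threshold is met.
Zara controls 3 companies.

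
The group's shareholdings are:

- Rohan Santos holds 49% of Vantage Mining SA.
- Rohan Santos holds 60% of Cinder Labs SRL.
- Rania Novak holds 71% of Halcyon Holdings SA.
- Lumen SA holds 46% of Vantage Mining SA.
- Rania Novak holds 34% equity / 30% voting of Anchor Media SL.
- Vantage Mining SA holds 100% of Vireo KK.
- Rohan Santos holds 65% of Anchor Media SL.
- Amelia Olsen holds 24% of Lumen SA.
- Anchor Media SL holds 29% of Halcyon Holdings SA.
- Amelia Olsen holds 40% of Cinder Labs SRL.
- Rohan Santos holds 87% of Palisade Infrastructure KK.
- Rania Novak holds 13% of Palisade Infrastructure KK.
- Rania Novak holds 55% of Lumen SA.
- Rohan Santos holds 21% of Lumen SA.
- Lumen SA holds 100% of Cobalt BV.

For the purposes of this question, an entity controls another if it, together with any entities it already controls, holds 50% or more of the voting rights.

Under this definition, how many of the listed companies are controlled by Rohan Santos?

3

Rohan holds 65% of Anchor, so Rohan controls Anchor.
Rohan holds 87% of Palisade, so Rohan controls Palisade.
Rohan holds 60% of Cinder, so Rohan controls Cinder.
No other company's threshold is met.
Rohan controls 3 companies.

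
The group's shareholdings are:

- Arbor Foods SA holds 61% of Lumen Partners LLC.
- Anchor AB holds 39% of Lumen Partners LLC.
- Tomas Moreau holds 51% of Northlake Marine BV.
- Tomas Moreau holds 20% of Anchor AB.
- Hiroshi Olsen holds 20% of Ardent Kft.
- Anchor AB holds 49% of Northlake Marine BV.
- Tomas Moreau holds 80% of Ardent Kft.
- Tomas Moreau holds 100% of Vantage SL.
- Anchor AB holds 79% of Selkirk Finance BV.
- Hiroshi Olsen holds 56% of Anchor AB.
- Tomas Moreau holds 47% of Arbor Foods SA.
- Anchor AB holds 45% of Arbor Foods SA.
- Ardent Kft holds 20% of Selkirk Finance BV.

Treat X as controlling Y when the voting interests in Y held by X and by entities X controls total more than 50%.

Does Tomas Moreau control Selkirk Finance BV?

No

Tomas holds 80% of Ardent, so Tomas controls Ardent.
Tomas holds 51% of Northlake, so Tomas controls Northlake.
Tomas holds 100% of Vantage, so Tomas controls Vantage.
In Selkirk, Tomas's side holds only 20%, not > 50%.
So Tomas does not control Selkirk.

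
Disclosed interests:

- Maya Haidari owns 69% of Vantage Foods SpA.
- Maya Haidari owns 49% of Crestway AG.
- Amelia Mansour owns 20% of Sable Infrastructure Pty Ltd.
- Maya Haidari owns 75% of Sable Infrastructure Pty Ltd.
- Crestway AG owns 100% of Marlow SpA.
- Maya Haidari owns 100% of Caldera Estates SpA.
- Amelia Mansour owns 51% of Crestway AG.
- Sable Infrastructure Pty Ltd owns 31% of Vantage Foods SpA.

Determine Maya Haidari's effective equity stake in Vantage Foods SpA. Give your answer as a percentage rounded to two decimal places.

92.25%

Maya reaches Vantage along 2 paths.
Via Sable: 75% × 31% = 23.25%.
Direct stake: 69% = 69%.
Total: 23.25% + 69% = 92.25%.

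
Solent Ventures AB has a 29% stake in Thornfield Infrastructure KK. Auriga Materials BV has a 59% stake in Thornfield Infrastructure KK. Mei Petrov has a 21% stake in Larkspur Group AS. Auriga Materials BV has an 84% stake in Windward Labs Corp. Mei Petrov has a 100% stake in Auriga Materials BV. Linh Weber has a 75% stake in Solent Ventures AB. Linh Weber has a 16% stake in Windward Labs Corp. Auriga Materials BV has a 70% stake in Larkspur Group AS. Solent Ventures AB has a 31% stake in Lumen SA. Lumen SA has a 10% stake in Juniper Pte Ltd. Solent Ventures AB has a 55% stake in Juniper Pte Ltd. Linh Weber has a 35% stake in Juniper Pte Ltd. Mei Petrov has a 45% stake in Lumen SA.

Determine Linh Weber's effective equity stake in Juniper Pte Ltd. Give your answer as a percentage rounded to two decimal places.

Linh reaches Juniper along 3 paths.
Direct stake: 35% = 35%.
Via Solent → Lumen: 75% × 31% × 10% = 2.325%.
Via Solent: 75% × 55% = 41.25%.
Total: 35% + 2.325% + 41.25% = 78.575%.
Rounded: 78.58%.

78.58%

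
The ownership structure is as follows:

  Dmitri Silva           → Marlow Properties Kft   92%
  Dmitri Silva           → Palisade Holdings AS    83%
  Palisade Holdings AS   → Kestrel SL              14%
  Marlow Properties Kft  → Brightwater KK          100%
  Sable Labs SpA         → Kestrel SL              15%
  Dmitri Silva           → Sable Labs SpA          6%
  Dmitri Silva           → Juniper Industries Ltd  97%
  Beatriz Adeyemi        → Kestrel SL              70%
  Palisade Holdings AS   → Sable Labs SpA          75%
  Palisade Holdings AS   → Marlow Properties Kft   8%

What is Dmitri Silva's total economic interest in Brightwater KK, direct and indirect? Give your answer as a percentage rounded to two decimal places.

98.64%

Dmitri reaches Brightwater along 2 paths.
Via Palisade → Marlow: 83% × 8% × 100% = 6.64%.
Via Marlow: 92% × 100% = 92%.
Total: 6.64% + 92% = 98.64%.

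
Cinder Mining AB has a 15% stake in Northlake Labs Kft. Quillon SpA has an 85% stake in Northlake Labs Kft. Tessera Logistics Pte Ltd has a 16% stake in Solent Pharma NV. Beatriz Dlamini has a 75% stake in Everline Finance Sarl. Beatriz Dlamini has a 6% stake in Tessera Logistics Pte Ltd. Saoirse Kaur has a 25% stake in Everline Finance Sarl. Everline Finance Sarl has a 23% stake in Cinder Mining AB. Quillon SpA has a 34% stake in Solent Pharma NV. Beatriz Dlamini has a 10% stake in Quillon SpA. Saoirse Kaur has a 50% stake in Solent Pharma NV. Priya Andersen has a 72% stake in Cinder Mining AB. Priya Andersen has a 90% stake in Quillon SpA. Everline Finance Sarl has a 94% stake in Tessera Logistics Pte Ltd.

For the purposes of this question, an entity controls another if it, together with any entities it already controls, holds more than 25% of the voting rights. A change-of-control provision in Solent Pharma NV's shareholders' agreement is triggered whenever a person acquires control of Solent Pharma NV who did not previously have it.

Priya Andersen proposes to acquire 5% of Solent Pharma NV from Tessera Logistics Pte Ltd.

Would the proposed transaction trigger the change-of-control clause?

The purchase adds only to Priya's holdings (Tessera's stake shrinks), so Priya is the only person who could newly come to control Solent.
Priya holds 90% of Quillon, so Priya controls Quillon.
Quillon holds 34% of Solent, so Priya controls Solent.
So Priya already controls Solent before the transaction.
After the purchase, Priya holds 5% of Solent directly, and Tessera's stake falls to 11%.
Priya controlled Solent already, so this is not a new person acquiring control; every other person's position is unchanged or reduced.
No new person acquires control, so the clause is not triggered.

No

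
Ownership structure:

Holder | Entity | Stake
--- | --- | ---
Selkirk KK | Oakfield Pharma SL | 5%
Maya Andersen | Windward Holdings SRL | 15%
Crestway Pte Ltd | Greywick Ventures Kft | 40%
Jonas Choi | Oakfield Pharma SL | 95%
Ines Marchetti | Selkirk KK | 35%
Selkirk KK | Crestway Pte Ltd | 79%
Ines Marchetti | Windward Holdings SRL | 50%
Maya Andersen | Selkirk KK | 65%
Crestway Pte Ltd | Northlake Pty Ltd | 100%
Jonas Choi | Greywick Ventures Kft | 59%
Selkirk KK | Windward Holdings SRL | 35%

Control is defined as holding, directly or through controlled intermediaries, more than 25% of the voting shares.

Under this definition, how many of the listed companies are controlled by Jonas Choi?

Jonas holds 95% of Oakfield, so Jonas controls Oakfield.
Jonas holds 59% of Greywick, so Jonas controls Greywick.
No other company's threshold is met.
Jonas controls 2 companies.

2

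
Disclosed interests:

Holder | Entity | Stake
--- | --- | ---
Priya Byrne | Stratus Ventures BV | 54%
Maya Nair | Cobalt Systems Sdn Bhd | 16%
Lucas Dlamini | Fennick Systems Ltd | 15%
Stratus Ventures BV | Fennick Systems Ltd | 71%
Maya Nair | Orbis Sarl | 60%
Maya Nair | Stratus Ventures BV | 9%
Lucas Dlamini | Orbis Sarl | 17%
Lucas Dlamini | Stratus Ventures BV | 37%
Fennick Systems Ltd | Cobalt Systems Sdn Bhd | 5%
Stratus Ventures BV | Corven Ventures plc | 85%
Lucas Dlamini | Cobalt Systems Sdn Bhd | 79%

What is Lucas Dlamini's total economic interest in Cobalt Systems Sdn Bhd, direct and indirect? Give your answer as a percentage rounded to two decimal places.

81.06%

Lucas reaches Cobalt along 3 paths.
Direct stake: 79% = 79%.
Via Stratus → Fennick: 37% × 71% × 5% = 1.3135%.
Via Fennick: 15% × 5% = 0.75%.
Total: 79% + 1.3135% + 0.75% = 81.0635%.
Rounded: 81.06%.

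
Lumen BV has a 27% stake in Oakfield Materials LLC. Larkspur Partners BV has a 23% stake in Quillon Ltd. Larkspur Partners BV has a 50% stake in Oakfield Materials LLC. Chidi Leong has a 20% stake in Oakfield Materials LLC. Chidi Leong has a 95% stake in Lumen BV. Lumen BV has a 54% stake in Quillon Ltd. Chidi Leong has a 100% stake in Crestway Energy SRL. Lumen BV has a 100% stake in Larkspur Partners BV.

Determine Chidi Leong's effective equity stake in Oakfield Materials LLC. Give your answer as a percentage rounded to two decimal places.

Chidi reaches Oakfield along 3 paths.
Via Lumen: 95% × 27% = 25.65%.
Direct stake: 20% = 20%.
Via Lumen → Larkspur: 95% × 100% × 50% = 47.5%.
Total: 25.65% + 20% + 47.5% = 93.15%.

93.15%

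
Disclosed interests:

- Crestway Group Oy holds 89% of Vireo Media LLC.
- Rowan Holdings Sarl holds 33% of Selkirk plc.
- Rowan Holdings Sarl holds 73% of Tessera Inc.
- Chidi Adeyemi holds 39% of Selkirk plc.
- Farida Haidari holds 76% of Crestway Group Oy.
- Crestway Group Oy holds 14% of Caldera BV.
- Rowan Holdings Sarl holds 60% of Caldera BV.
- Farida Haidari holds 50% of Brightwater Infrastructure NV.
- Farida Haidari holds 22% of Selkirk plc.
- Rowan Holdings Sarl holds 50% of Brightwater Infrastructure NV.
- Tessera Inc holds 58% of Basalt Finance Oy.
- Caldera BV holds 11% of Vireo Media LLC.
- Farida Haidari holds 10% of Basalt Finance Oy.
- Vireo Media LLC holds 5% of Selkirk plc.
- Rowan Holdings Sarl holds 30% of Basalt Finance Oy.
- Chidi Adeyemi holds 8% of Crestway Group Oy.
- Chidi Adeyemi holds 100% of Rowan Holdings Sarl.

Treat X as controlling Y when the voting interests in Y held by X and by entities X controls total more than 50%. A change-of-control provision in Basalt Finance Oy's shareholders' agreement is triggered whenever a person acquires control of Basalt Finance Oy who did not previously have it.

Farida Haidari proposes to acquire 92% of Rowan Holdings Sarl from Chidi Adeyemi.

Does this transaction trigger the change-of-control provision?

Yes

The purchase adds only to Farida's holdings (Chidi's stake shrinks), so Farida is the only person who could newly come to control Basalt.
Farida holds 76% of Crestway, so Farida controls Crestway.
Crestway holds 89% of Vireo, so Farida controls Vireo.
In Basalt, Farida's side holds only 10%, not > 50%.
So before the transaction, Farida does not control Basalt.
After the purchase, Farida holds 92% of Rowan directly, and Chidi's stake falls to 8%.
Farida holds 92% of Rowan, so Farida controls Rowan.
Rowan holds 73% of Tessera, so Farida controls Tessera.
Rowan and Farida and Tessera together hold 30% + 10% + 58% = 98% of Basalt, so Farida controls Basalt.
Farida did not control Basalt before and does after, so the clause is triggered.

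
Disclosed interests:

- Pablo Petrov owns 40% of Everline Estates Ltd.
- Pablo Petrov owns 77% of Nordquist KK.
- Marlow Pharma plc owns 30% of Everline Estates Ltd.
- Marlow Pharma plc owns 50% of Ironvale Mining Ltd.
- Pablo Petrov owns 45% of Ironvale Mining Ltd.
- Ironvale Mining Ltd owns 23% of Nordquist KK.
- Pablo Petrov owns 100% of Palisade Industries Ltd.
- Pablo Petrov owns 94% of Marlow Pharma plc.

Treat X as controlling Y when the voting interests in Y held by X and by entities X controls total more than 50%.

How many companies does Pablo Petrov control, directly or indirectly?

Pablo holds 94% of Marlow, so Pablo controls Marlow.
Pablo and Marlow together hold 40% + 30% = 70% of Everline, so Pablo controls Everline.
Pablo and Marlow together hold 45% + 50% = 95% of Ironvale, so Pablo controls Ironvale.
Pablo holds 100% of Palisade, so Pablo controls Palisade.
Pablo and Ironvale together hold 77% + 23% = 100% of Nordquist, so Pablo controls Nordquist.
Pablo controls 5 companies.

5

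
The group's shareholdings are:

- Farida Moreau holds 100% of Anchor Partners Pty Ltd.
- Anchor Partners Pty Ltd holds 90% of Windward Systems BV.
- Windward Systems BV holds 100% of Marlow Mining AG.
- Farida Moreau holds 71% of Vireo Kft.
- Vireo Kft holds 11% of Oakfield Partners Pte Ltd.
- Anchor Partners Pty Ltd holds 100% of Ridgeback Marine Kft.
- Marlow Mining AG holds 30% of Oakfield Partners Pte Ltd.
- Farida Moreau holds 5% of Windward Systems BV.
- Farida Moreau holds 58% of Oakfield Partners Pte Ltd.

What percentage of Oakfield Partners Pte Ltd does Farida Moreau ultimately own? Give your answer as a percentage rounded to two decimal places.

94.31%

Farida reaches Oakfield along 4 paths.
Direct stake: 58% = 58%.
Via Anchor → Windward → Marlow: 100% × 90% × 100% × 30% = 27%.
Via Windward → Marlow: 5% × 100% × 30% = 1.5%.
Via Vireo: 71% × 11% = 7.81%.
Total: 58% + 27% + 1.5% + 7.81% = 94.31%.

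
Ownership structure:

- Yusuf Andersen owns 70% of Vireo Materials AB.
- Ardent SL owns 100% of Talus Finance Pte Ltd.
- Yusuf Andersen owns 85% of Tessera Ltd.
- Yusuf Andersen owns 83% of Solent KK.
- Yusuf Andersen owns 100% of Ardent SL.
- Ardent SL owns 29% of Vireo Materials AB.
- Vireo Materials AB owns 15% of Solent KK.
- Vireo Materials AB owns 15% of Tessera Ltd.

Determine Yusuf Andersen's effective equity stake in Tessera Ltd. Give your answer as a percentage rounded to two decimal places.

Yusuf reaches Tessera along 3 paths.
Via Vireo: 70% × 15% = 10.5%.
Via Ardent → Vireo: 100% × 29% × 15% = 4.35%.
Direct stake: 85% = 85%.
Total: 10.5% + 4.35% + 85% = 99.85%.

99.85%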